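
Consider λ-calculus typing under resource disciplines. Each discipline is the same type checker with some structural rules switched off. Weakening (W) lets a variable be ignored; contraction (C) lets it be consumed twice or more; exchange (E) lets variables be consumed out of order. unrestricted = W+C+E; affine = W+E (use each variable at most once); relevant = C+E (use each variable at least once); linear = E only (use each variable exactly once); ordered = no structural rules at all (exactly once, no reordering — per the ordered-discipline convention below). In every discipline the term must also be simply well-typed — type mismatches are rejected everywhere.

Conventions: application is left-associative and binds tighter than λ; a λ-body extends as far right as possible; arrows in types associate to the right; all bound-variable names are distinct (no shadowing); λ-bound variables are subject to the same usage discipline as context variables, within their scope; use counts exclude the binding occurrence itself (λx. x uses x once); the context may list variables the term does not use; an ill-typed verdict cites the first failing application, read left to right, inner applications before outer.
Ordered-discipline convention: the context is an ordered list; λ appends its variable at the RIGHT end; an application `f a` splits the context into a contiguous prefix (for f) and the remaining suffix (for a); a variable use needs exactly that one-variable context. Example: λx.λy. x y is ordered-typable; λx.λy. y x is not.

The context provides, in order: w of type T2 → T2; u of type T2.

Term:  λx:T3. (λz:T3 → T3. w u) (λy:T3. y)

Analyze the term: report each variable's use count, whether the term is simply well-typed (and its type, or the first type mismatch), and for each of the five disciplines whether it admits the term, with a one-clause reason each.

use counts: w=1, u=1, x [bound]=0, z [bound]=0, y [bound]=1
uses in reading order: w, u, y
typing: well-typed at T3 → T2
ordered ✗ (x, z never used (weakening))
linear ✗ (x, z never used (weakening))
affine ✓ (w, u, x, z, y: no repeats, contraction unneeded)
relevant ✗ (x, z never used (weakening))
unrestricted ✓ (well-typed at T3 → T2; no restrictions here)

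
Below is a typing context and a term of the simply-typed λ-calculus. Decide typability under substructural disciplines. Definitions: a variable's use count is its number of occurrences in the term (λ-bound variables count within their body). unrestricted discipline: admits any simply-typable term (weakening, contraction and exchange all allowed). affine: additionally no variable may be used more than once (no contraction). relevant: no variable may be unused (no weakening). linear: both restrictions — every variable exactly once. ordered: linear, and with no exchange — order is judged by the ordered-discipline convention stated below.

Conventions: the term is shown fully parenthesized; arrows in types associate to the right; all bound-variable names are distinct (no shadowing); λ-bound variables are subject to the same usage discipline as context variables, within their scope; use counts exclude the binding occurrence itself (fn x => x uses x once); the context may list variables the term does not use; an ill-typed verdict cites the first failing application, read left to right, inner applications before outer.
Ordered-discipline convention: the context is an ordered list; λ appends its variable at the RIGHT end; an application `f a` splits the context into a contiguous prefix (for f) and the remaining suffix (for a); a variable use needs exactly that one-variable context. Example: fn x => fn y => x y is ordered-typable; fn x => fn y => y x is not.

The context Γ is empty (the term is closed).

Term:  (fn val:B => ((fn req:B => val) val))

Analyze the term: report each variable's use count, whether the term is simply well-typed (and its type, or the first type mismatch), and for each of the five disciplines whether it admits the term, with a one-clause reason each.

counts: val (λ-bound): 2; req (λ-bound): 0
uses in reading order: val, val
typing: ✓ — B → B
ordered: ✗, uses contraction: val ×2; req never used (weakening)
linear: ✗, uses contraction: val ×2; req never used (weakening)
affine: ✗, uses contraction: val ×2
relevant: ✗, req never used (weakening)
unrestricted: ✓, type-checks (B → B) and nothing is barred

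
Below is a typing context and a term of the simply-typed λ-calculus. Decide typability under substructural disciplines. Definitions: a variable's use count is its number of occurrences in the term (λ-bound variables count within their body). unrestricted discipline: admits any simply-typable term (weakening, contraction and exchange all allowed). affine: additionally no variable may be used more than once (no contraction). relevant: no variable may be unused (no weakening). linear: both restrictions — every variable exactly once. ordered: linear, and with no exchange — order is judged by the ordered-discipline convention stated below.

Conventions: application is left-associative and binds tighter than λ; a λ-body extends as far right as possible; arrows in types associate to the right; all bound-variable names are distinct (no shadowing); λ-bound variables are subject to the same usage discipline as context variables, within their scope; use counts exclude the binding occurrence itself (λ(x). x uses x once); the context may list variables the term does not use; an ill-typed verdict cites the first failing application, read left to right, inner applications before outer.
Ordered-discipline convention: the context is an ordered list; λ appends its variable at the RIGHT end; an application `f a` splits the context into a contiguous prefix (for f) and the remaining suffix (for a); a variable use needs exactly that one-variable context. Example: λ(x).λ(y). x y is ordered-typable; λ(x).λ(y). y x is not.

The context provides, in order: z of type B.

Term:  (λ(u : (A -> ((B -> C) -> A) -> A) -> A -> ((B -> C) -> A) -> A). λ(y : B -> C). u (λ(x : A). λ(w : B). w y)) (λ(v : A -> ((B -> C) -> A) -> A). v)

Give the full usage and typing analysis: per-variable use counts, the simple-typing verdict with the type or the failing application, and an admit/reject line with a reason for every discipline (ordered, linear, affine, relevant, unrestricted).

use counts: z: 0; u (λ-bound): 1; y (λ-bound): 1; x (λ-bound): 0; w (λ-bound): 1; v (λ-bound): 1
uses in reading order: u, w, y, v
typing: ill-typed: can't apply a value of type B
ordered: ✗ — a type mismatch blocks all five
linear: ✗ — the type mismatch rejects it
affine: ✗ — not simply typable
relevant: ✗ — fails simple typing
unrestricted: ✗ — a type mismatch blocks all five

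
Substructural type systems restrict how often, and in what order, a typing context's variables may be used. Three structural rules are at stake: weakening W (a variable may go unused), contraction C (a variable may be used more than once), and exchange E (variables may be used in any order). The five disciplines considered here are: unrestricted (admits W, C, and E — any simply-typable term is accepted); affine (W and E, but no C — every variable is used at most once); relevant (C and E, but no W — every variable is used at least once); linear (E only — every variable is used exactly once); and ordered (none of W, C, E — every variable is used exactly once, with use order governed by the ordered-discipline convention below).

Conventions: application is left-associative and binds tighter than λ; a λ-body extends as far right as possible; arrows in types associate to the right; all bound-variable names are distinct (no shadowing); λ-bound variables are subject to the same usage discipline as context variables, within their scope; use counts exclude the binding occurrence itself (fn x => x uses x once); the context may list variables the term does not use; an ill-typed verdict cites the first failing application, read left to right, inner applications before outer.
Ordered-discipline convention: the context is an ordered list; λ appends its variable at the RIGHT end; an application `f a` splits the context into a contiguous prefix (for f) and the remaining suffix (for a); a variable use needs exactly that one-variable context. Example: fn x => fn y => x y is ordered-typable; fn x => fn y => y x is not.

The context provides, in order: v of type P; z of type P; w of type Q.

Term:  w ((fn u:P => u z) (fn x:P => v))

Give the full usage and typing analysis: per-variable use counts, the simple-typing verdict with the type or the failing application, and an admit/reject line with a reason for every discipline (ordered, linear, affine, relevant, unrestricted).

usage: v: 1×; z: 1×; w: 1×; u (bound): 1×; x (bound): 0×
uses in reading order: w, u, z, v
typing: ill-typed: non-function type P applied to an argument
ordered: ✗, fails simple typing
linear: ✗, a type mismatch blocks all five
affine: ✗, the type mismatch rejects it
relevant: ✗, not simply typable
unrestricted: ✗, fails simple typing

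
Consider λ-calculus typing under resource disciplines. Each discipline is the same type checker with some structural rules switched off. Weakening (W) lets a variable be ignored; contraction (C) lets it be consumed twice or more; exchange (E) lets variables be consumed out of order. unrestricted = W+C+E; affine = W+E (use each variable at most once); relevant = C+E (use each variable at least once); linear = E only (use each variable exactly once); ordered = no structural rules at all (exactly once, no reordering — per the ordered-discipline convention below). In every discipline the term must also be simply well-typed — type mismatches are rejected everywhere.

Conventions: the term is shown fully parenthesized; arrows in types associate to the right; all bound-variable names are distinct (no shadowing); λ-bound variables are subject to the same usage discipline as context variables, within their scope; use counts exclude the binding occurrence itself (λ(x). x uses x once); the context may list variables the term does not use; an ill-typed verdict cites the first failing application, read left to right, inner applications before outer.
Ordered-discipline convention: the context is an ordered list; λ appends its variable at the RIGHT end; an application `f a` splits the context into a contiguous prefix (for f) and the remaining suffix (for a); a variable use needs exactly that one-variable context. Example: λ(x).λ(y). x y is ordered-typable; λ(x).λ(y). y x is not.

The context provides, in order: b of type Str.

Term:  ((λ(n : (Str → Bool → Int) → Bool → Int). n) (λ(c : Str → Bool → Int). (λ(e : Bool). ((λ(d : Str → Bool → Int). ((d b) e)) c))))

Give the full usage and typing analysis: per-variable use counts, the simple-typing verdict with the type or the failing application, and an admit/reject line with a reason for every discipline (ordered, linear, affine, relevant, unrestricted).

use counts: b: 1×; n [bound]: 1×; c [bound]: 1×; e [bound]: 1×; d [bound]: 1×
left-to-right use order: n, d, b, e, c
typing: well-typed — term : (Str → Bool → Int) → Bool → Int
ordered: ✗ — no ordered split (uses run n, d, b, e, c)
linear: ✓ — exactly-once usage across b, n, c, e, d
affine: ✓ — none of b, n, c, e, d used more than once
relevant: ✓ — at least one use each (b, n, c, e, d)
unrestricted: ✓ — simply typable at (Str → Bool → Int) → Bool → Int; W, C, E all held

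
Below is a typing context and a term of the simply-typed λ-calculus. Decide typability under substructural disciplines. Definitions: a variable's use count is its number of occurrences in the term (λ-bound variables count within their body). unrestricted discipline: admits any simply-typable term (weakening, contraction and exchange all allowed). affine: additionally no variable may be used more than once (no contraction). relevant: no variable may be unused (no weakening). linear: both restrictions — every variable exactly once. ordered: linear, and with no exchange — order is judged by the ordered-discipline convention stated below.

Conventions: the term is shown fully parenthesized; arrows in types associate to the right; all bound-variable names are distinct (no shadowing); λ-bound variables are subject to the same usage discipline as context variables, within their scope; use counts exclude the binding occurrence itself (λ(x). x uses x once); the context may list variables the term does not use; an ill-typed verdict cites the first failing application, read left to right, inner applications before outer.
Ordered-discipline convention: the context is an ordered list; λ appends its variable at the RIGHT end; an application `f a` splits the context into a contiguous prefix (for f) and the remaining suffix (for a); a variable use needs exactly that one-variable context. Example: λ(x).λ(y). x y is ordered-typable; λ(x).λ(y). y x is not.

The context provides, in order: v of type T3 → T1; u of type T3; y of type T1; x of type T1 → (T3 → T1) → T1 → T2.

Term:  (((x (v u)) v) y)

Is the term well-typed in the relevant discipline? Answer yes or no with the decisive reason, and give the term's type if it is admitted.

yes — at least one use each (v, u, y, x); term : T2
counts: v ×2, u ×1, y ×1, x ×1
left-to-right use order: x, v, u, v, y
typing: ✓ — T2
per-discipline verdicts: ordered ✗, linear ✗, affine ✗, relevant ✓, unrestricted ✓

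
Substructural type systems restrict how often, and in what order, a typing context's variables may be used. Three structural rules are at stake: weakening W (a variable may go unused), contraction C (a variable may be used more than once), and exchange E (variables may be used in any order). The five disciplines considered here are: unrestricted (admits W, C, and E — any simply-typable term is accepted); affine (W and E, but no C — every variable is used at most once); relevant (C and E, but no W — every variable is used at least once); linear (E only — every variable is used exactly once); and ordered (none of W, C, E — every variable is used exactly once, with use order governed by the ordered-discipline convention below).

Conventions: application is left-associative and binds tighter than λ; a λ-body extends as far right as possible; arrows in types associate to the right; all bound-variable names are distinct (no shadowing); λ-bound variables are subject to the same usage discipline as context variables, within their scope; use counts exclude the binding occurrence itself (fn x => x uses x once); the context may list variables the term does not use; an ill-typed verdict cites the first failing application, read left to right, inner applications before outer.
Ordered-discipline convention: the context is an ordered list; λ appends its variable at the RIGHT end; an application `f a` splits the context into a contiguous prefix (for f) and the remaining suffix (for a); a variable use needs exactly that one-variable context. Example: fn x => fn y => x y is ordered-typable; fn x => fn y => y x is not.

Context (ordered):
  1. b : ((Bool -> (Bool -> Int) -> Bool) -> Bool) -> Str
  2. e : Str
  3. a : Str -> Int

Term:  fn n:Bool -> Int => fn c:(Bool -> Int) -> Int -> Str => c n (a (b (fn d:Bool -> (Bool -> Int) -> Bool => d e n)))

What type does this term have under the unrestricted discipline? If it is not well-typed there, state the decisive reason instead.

not well-typed under unrestricted — a type mismatch blocks all five
usage: b: 1; e: 1; a: 1; n (λ-bound): 2; c (λ-bound): 1; d (λ-bound): 1
order of uses: c, n, a, b, d, e, n
typing: ill-typed: an argument Str mismatches the expected Bool
across the five disciplines: ordered ✗; linear ✗; affine ✗; relevant ✗; unrestricted ✗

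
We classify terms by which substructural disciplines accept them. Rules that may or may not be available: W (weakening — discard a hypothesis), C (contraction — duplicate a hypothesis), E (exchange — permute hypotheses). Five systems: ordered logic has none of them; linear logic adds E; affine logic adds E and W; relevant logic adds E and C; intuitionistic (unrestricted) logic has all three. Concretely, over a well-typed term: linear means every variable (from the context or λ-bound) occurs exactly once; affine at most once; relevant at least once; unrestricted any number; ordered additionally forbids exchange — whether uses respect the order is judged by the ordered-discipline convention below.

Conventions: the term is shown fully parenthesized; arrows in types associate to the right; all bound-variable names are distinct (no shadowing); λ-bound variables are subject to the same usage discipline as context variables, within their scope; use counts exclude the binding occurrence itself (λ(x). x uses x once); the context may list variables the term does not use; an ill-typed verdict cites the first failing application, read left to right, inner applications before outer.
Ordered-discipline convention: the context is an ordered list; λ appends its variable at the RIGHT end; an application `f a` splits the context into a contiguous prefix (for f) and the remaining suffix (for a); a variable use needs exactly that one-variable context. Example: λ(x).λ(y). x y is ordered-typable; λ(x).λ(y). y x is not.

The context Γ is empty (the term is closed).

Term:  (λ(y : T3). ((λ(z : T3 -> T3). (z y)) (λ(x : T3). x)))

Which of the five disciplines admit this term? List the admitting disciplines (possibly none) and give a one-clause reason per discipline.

accepted by: linear, affine, relevant, unrestricted
use counts: y (λ-bound): 1×; z (λ-bound): 1×; x (λ-bound): 1×
uses in reading order: z, y, x
typing: well-typed — term : T3 -> T3
ordered: ✗, no contiguous prefix/suffix split fits z, y, x
linear: ✓, y, z, x: one use apiece
affine: ✓, no duplicate uses among y, z, x
relevant: ✓, every one of y, z, x appears
unrestricted: ✓, simply typable at T3 -> T3; W, C, E all held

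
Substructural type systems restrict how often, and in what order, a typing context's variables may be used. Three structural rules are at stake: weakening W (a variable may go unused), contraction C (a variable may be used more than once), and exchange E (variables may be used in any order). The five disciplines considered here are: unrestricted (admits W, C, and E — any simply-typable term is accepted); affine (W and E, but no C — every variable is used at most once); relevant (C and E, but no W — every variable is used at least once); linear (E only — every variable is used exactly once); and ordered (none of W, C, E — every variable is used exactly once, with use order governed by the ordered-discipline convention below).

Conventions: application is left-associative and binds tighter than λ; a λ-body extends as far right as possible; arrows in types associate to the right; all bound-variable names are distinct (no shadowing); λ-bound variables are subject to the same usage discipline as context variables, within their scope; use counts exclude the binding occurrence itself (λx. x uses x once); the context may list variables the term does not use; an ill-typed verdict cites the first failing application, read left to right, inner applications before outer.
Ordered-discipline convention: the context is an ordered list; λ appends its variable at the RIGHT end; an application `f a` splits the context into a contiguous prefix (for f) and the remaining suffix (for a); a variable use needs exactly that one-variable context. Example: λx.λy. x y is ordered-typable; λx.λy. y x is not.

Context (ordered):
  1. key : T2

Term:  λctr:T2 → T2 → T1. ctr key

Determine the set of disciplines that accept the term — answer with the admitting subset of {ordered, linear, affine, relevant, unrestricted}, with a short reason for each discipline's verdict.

admitted in: linear, affine, relevant, unrestricted
counts: key ×1, ctr (bound) ×1
uses in reading order: ctr, key
typing: well-typed at (T2 → T2 → T1) → T2 → T1
ordered ✗ (use order ctr, key needs exchange)
linear ✓ (each of key, ctr used exactly once)
affine ✓ (at most one use each (key, ctr))
relevant ✓ (key, ctr: all used, weakening unneeded)
unrestricted ✓ (type-checks ((T2 → T2 → T1) → T2 → T1) and nothing is barred)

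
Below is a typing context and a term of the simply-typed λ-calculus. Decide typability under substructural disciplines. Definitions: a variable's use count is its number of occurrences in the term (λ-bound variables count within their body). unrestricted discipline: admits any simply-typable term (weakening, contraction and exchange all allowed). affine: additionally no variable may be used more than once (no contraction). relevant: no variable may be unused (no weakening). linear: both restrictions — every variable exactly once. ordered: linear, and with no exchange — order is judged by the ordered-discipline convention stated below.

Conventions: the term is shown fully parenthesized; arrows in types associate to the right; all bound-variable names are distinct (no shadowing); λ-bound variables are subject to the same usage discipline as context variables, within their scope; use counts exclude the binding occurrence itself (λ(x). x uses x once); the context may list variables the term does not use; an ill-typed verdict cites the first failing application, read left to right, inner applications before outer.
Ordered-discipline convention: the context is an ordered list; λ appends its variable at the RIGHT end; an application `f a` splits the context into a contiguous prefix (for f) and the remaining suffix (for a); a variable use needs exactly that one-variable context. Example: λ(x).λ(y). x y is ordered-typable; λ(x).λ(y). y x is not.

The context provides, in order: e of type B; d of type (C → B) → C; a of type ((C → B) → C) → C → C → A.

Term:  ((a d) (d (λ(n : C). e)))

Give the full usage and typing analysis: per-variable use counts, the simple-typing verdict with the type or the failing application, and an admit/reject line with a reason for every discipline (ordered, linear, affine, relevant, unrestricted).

variable uses: e: 1, d: 2, a: 1, n [bound]: 0
order of uses: a, d, d, e
typing: ✓ — C → A
ordered: ✗ — d ×2 used more than once (contraction); n left unused
linear: ✗ — d ×2 used more than once (contraction); n left unused
affine: ✗ — d ×2 used more than once (contraction)
relevant: ✗ — n left unused
unrestricted: ✓ — type-checks (C → A) and nothing is barred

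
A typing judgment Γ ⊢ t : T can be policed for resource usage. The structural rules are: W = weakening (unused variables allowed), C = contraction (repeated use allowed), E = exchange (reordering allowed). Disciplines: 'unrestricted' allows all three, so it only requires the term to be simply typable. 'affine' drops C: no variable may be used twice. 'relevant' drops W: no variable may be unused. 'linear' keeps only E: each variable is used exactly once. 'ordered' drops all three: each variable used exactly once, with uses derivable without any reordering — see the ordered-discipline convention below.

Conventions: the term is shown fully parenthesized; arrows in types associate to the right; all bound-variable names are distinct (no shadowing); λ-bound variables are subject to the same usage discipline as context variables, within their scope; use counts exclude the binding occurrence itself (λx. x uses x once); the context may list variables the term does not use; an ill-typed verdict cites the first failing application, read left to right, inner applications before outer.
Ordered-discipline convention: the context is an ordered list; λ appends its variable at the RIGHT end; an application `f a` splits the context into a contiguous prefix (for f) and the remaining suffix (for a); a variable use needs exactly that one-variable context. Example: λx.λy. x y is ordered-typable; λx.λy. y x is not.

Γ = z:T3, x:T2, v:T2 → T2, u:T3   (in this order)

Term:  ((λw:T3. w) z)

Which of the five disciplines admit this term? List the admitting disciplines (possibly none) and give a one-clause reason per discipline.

accepted by: affine, unrestricted
usage: z: 1, x: 0, v: 0, u: 0, w [bound]: 1
order of uses: w, z
typing: well-typed at T3
ordered ✗ (needs weakening: x, v, u unused)
linear ✗ (needs weakening: x, v, u unused)
affine ✓ (no duplicate uses among z, x, v, u, w)
relevant ✗ (needs weakening: x, v, u unused)
unrestricted ✓ (simply typable at T3; W, C, E all held)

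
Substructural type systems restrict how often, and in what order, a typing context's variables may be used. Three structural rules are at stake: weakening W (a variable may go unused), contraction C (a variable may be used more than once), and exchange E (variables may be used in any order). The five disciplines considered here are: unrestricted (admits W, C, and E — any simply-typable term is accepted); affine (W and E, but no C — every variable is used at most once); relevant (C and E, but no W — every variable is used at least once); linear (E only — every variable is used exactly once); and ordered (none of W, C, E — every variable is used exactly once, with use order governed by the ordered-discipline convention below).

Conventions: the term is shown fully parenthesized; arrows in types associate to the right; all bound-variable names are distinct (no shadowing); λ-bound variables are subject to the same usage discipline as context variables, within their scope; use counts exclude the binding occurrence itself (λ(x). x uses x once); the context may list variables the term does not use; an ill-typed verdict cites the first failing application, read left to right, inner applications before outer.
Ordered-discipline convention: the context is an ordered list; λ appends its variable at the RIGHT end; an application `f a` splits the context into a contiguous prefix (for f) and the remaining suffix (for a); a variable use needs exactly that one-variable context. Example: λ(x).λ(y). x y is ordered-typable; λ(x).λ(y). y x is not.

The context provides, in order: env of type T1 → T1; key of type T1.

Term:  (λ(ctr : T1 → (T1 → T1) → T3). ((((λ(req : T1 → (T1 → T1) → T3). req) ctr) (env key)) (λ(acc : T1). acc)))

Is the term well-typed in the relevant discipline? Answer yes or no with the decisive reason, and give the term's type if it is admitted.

yes — at least one use each (env, key, ctr, req, acc); term : (T1 → (T1 → T1) → T3) → T3
usage: env=1, key=1, ctr [bound]=1, req [bound]=1, acc [bound]=1
uses in reading order: req, ctr, env, key, acc
typing: the term checks, with type (T1 → (T1 → T1) → T3) → T3
across the five disciplines: ordered ✗ | linear ✓ | affine ✓ | relevant ✓ | unrestricted ✓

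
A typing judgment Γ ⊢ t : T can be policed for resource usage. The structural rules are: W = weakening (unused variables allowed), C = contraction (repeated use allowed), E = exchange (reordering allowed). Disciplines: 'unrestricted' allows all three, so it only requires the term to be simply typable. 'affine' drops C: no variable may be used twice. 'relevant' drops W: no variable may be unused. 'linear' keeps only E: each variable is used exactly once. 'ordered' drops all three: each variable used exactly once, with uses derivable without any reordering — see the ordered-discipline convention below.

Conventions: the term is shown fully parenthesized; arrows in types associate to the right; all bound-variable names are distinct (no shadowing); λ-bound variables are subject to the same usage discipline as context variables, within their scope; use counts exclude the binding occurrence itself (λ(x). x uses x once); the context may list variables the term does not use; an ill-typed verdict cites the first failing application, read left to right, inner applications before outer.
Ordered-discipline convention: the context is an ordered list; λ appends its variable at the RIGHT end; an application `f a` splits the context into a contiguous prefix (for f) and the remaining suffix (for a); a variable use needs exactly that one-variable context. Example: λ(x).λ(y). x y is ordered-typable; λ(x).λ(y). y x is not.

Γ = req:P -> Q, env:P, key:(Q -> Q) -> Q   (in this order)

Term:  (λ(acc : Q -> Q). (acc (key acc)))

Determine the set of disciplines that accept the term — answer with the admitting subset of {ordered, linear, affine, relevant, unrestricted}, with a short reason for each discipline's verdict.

accepted by: unrestricted
use counts: req=0, env=0, key=1, acc (bound)=2
use order (left to right): acc, key, acc
typing: well-typed at (Q -> Q) -> Q
ordered: ✗ — uses contraction: acc ×2; unused: req, env — weakening required
linear: ✗ — uses contraction: acc ×2; unused: req, env — weakening required
affine: ✗ — uses contraction: acc ×2
relevant: ✗ — unused: req, env — weakening required
unrestricted: ✓ — typability at (Q -> Q) -> Q is all that's needed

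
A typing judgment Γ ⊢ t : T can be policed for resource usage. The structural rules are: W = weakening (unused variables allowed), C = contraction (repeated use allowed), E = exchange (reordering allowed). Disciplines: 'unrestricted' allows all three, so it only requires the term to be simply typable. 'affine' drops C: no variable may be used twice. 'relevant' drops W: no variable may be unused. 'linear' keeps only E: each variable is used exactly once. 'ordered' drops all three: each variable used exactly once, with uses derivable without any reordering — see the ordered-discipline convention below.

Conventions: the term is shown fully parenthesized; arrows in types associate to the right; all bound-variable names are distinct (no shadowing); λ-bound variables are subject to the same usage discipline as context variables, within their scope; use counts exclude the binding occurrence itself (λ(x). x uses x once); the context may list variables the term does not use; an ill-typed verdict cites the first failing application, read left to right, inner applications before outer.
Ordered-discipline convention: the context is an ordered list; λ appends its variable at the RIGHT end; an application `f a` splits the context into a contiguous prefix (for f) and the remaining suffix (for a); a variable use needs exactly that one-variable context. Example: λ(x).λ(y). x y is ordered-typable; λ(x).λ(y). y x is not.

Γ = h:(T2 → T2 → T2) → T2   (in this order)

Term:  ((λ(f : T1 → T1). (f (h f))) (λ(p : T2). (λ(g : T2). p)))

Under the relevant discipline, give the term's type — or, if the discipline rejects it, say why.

not well-typed under relevant — the type mismatch rejects it
variable uses: h: 1×; f (bound): 2×; p (bound): 1×; g (bound): 0×
uses in reading order: f, h, f, p
typing: ill-typed: argument of type T1 → T1 where T2 → T2 → T2 is required
across the five disciplines: ordered ✗ | linear ✗ | affine ✗ | relevant ✗ | unrestricted ✗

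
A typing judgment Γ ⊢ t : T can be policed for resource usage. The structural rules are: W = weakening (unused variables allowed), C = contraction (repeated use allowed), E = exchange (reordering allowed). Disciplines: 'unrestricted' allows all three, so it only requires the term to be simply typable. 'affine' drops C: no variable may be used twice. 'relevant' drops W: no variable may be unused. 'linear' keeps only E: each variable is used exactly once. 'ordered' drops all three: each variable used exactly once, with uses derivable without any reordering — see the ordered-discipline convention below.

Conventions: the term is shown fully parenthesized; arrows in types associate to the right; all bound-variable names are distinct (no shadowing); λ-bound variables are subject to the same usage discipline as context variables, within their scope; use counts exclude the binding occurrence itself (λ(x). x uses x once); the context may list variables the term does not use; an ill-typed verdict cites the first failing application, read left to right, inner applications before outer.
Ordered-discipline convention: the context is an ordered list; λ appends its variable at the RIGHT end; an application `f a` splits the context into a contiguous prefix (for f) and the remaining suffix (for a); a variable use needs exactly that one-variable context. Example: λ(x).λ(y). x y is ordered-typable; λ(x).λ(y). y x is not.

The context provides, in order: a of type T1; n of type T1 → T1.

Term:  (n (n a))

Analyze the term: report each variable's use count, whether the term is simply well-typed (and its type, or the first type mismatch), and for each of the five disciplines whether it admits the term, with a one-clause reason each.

usage: a=1, n=2
left-to-right use order: n, n, a
typing: the term checks, with type T1
ordered: ✗ — uses contraction: n ×2
linear: ✗ — uses contraction: n ×2
affine: ✗ — uses contraction: n ×2
relevant: ✓ — at least one use each (a, n)
unrestricted: ✓ — simply typable at T1; W, C, E all held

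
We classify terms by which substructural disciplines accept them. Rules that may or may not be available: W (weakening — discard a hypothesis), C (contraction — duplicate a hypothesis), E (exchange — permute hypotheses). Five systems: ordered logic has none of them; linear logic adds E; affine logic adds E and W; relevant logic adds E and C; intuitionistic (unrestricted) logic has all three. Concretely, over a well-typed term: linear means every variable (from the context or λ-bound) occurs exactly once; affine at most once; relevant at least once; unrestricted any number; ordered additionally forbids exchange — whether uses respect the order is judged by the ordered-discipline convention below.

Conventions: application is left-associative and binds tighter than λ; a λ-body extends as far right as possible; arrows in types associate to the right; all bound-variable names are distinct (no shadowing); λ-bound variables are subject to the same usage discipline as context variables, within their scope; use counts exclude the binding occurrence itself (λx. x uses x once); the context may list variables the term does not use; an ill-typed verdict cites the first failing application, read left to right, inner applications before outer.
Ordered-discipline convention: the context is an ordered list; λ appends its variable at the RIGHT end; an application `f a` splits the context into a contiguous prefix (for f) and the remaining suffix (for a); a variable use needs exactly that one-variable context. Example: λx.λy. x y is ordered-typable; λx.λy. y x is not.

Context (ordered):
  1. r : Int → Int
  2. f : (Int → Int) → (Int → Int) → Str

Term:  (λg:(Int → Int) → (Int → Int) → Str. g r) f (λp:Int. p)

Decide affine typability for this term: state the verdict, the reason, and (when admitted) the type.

yes — none of r, f, g, p used more than once; term : Str
variable uses: r: 1; f: 1; g [bound]: 1; p [bound]: 1
order of uses: g, r, f, p
typing: the term checks, with type Str
per-discipline verdicts: ordered ✗; linear ✓; affine ✓; relevant ✓; unrestricted ✓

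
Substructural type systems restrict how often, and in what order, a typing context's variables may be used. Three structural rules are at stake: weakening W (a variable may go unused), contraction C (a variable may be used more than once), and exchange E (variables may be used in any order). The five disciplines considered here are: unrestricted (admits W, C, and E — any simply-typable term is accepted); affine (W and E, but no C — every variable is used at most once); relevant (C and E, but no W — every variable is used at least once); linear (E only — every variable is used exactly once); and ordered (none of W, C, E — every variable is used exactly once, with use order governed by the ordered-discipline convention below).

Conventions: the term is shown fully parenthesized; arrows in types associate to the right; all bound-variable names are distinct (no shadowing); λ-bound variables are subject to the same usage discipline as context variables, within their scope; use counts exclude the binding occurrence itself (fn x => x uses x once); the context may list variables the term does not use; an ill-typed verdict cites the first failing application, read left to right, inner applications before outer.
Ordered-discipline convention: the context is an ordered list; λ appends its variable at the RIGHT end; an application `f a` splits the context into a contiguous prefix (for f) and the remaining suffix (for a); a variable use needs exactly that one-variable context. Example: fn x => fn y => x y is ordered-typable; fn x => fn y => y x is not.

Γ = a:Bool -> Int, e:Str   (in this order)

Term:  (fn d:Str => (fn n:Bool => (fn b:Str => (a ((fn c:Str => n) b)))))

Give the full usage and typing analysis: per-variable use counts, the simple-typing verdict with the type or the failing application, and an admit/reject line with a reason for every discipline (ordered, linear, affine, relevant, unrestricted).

counts: a ×1; e ×0; d (bound) ×0; n (bound) ×1; b (bound) ×1; c (bound) ×0
use order (left to right): a, n, b
typing: ✓ — Str -> Bool -> Str -> Int
ordered ✗ (needs weakening: e, d, c unused)
linear ✗ (needs weakening: e, d, c unused)
affine ✓ (no duplicate uses among a, e, d, n, b, c)
relevant ✗ (needs weakening: e, d, c unused)
unrestricted ✓ (type-checks (Str -> Bool -> Str -> Int) and nothing is barred)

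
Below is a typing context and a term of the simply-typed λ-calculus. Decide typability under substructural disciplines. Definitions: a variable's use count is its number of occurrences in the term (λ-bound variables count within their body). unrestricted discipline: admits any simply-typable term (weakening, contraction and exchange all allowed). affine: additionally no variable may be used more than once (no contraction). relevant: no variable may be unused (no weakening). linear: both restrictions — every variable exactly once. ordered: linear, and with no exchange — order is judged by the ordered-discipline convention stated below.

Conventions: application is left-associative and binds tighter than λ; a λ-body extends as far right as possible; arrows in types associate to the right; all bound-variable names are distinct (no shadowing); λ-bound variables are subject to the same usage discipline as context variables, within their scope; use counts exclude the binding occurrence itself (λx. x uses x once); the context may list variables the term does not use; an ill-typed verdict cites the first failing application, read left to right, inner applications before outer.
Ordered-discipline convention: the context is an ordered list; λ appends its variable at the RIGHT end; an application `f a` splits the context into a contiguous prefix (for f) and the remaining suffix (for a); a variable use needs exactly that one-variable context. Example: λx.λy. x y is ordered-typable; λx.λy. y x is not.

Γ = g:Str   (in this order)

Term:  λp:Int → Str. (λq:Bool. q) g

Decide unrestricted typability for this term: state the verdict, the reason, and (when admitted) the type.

no — not simply typable
counts: g=1; p [bound]=0; q [bound]=1
left-to-right use order: q, g
typing: ill-typed: an argument Str mismatches the expected Bool
summary: ordered ✗, linear ✗, affine ✗, relevant ✗, unrestricted ✗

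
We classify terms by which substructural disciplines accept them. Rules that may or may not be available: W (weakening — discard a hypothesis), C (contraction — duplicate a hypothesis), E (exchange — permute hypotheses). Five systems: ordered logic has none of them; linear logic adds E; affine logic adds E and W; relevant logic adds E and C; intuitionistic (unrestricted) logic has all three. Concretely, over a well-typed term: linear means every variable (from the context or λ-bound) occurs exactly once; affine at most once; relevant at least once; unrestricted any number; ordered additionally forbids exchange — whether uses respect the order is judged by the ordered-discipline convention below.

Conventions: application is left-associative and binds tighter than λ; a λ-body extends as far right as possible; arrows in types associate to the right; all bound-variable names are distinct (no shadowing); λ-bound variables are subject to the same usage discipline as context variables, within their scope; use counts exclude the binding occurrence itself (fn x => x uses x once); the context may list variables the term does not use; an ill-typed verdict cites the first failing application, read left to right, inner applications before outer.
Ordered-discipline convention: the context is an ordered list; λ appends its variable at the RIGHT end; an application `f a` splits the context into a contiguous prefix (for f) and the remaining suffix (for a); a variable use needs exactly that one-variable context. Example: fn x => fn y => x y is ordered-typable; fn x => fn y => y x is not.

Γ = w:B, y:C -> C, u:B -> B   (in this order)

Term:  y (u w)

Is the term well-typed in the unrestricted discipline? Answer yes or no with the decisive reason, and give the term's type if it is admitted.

no — a type mismatch blocks all five
variable uses: w: 1×, y: 1×, u: 1×
left-to-right use order: y, u, w
typing: ill-typed: argument of type B where C is required
summary: ordered ✗, linear ✗, affine ✗, relevant ✗, unrestricted ✗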